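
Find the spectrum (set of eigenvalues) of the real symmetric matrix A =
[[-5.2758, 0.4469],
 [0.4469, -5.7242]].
sigma(A) ≈ {-6, -5}

A is real symmetric, so its spectrum consists of real eigenvalues. Expanding the characteristic polynomial of the displayed matrix gives
  det(λ I - A) = p(λ) = λ^2 + (11)λ + (30).
Solving p(λ) = 0 yields eigenvalues ≈ -6, -5. (A is shown rounded to 4 decimals, so these recover the underlying integer eigenvalues to within that precision.)
Verification: the trace of A = -11 equals the sum of eigenvalues -11, and det(A) ≈ 30.0000 matches the eigenvalue product 30.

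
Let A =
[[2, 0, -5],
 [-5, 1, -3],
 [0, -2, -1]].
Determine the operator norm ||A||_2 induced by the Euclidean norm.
||A||_2 = sqrt((65 + sqrt(129))/2) ≈ 6.1789 (= sqrt(largest eigenvalue of A^T A))

||A||_2 = sigma_max(A) = sqrt(lambda_max(A^T A)). Form the symmetric matrix M = A^T A =
[[29, -5, 5],
 [-5, 5, -1],
 [5, -1, 35]].
Its characteristic polynomial (trace, sum of principal 2x2 minors, determinant of M give the coefficients) is
  p(λ) = det(λ I - M) = λ^3 - 69λ^2 + 1284λ - 4096.
By the rational root theorem any rational root is an integer divisor of 4096. Testing λ = 4: p(4) = 64 - 1104 + 5136 - 4096 = 0, so λ = 4 is a root. Dividing out (λ - 4) leaves p(λ) = (λ - 4)(λ^2 - 65λ + 1024). For λ^2 - 65λ + 1024 the discriminant is 129. It is nonnegative but not a perfect square, so the roots are real and irrational: λ = (65 ± sqrt(129))/2 ≈ 38.1789, 26.8211.
So the eigenvalues of A^T A are ≈ 4, 26.8211, 38.1789 (all ≥ 0, as they must be for A^T A). The largest is λ_max = (65 + sqrt(129))/2 ≈ 38.1789, hence ||A||_2 = sqrt(λ_max) = sqrt((65 + sqrt(129))/2) ≈ 6.1789.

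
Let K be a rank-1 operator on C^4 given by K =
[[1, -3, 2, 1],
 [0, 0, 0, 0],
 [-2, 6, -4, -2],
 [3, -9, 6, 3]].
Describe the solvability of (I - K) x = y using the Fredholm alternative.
(I - K) is invertible (det(I - K) = 1 ≠ 0), so for every y in C^4 the equation (I - K) x = y has a unique solution.

K has rank 1, so it is an outer product K = u v^T: every row of K is a multiple of one row vector. Reading off the entries, u = (1, 0, -2, 3) and v = (1, -3, 2, 1) (row i of K equals u_i·v^T). A rank-one matrix u v^T satisfies K u = u (v·u) and kills the (3)-dimensional subspace v^⊥, so its characteristic polynomial is lambda^3 (lambda - v·u) with v·u = tr K = 0. Hence the eigenvalues of I - K are 1 (multiplicity 3) and 1 - (0) = 1, so det(I - K) = 1. (Direct check: I - K =
[[0, 3, -2, -1],
 [0, 1, 0, 0],
 [2, -6, 5, 2],
 [-3, 9, -6, -2]]
has determinant 1.) The finite-dimensional Fredholm alternative says: either (I - K) is invertible, or ker(I - K) ≠ {0} and then range(I - K) = ker((I - K)^*)^⊥, with dim ker(I - K) = dim ker((I - K)^*). Since det(I - K) ≠ 0, 1 is not an eigenvalue of K and ker(I - K) = {0}, so we are in the first case: for every y there is a unique x = (I - K)^(-1) y. Explicitly, by the Sherman–Morrison formula, (I - u v^T)^(-1) = I + u v^T/(1 - v·u), i.e. (I - K)^(-1) = I + K.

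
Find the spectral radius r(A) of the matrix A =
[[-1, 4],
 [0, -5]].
r(A) = 5

The eigenvalues of A are the roots of its characteristic polynomial. With M = A (coefficients from the trace and determinant):
  p(λ) = det(λ I - M) = λ^2 + 6λ + 5.
For λ^2 + 6λ + 5 the discriminant is 16. It is a perfect square (4^2), so the roots are rational: λ = (-6 ± 4)/2 = -1, -5.
Thus the eigenvalues (to 4 decimals) are -1 (modulus 1); -5 (modulus 5). The spectral radius is the largest modulus: r(A) = 5. (Cross-check: r(A) ≤ ||A||_2 ≈ 6.434; equality holds whenever A is normal, though it can also hold for some non-normal A.)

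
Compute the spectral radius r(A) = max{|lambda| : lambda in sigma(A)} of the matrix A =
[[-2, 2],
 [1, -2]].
r(A) = (4 + sqrt(8))/2 ≈ 3.4142

The eigenvalues of A are the roots of its characteristic polynomial. With M = A (coefficients from the trace and determinant):
  p(λ) = det(λ I - M) = λ^2 + 4λ + 2.
For λ^2 + 4λ + 2 the discriminant is 8. It is nonnegative but not a perfect square, so the roots are real and irrational: λ = (-4 ± sqrt(8))/2 ≈ -0.5858, -3.4142.
Thus the eigenvalues (to 4 decimals) are -0.5858 (modulus 0.5858); -3.4142 (modulus 3.4142). The spectral radius is the largest modulus: r(A) = (4 + sqrt(8))/2 ≈ 3.4142. (Cross-check: r(A) ≤ ||A||_2 ≈ 3.5616; equality holds whenever A is normal, though it can also hold for some non-normal A.)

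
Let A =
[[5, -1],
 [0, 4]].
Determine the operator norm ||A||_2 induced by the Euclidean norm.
||A||_2 = sqrt((42 + sqrt(164))/2) ≈ 5.2348 (= sqrt(largest eigenvalue of A^T A))

||A||_2 = sigma_max(A) = sqrt(lambda_max(A^T A)). Form the symmetric matrix M = A^T A =
[[25, -5],
 [-5, 17]].
Its characteristic polynomial (trace, determinant of M give the coefficients) is
  p(λ) = det(λ I - M) = λ^2 - 42λ + 400.
For λ^2 - 42λ + 400 the discriminant is 164. It is nonnegative but not a perfect square, so the roots are real and irrational: λ = (42 ± sqrt(164))/2 ≈ 27.4031, 14.5969.
So the eigenvalues of A^T A are ≈ 14.5969, 27.4031 (all ≥ 0, as they must be for A^T A). The largest is λ_max = (42 + sqrt(164))/2 ≈ 27.4031, hence ||A||_2 = sqrt(λ_max) = sqrt((42 + sqrt(164))/2) ≈ 5.2348.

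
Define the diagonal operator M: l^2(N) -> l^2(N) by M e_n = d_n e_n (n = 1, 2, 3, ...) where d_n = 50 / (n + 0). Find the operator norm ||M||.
||M|| = 50 (attained at n = 1)

For M diagonal, ||M|| = sup_n |d_n| = sup_n 50/(n + 0). This is positive and strictly decreasing in n, so the supremum is attained at n = 1: d_1 = 50/(1 + 0) = 50. Hence ||M|| = 50.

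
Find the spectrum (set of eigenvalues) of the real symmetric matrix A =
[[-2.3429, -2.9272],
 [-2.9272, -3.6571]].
sigma(A) ≈ {-6, 0}

A is real symmetric, so its spectrum consists of real eigenvalues. Expanding the characteristic polynomial of the displayed matrix gives
  det(λ I - A) = p(λ) = λ^2 + (6)λ + (0).
Solving p(λ) = 0 yields eigenvalues ≈ -6, 0. (A is shown rounded to 4 decimals, so these recover the underlying integer eigenvalues to within that precision.)
Verification: the trace of A = -6 equals the sum of eigenvalues -6, and det(A) ≈ -0.0003 matches the eigenvalue product 0.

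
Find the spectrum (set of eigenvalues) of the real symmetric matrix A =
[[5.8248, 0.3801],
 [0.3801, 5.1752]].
sigma(A) ≈ {5, 6}

A is real symmetric, so its spectrum consists of real eigenvalues. Expanding the characteristic polynomial of the displayed matrix gives
  det(λ I - A) = p(λ) = λ^2 + (-11)λ + (30).
Solving p(λ) = 0 yields eigenvalues ≈ 5, 6. (A is shown rounded to 4 decimals, so these recover the underlying integer eigenvalues to within that precision.)
Verification: the trace of A = 11 equals the sum of eigenvalues 11, and det(A) ≈ 30.0000 matches the eigenvalue product 30.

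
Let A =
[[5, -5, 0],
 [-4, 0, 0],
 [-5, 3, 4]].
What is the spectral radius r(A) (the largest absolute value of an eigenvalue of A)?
r(A) = (5 + sqrt(105))/2 ≈ 7.6235

The eigenvalues of A are the roots of its characteristic polynomial. With M = A (coefficients from the trace, the sum of principal 2x2 minors, and det A):
  p(λ) = det(λ I - M) = λ^3 - 9λ^2 + 80.
By the rational root theorem any rational root is an integer divisor of 80. Testing λ = 4: p(4) = 64 - 144 + 0 + 80 = 0, so λ = 4 is a root. Dividing out (λ - 4) leaves p(λ) = (λ - 4)(λ^2 - 5λ - 20). For λ^2 - 5λ - 20 the discriminant is 105. It is nonnegative but not a perfect square, so the roots are real and irrational: λ = (5 ± sqrt(105))/2 ≈ 7.6235, -2.6235.
Thus the eigenvalues (to 4 decimals) are 7.6235 (modulus 7.6235); -2.6235 (modulus 2.6235); 4 (modulus 4). The spectral radius is the largest modulus: r(A) = (5 + sqrt(105))/2 ≈ 7.6235. (Cross-check: r(A) ≤ ||A||_2 ≈ 9.9786; equality holds whenever A is normal, though it can also hold for some non-normal A.)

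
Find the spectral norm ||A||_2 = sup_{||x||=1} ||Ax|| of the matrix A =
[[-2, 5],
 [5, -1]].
||A||_2 = sqrt((55 + sqrt(909))/2) ≈ 6.5249 (= sqrt(largest eigenvalue of A^T A))

||A||_2 = sigma_max(A) = sqrt(lambda_max(A^T A)). Form the symmetric matrix M = A^T A =
[[29, -15],
 [-15, 26]].
Its characteristic polynomial (trace, determinant of M give the coefficients) is
  p(λ) = det(λ I - M) = λ^2 - 55λ + 529.
For λ^2 - 55λ + 529 the discriminant is 909. It is nonnegative but not a perfect square, so the roots are real and irrational: λ = (55 ± sqrt(909))/2 ≈ 42.5748, 12.4252.
So the eigenvalues of A^T A are ≈ 12.4252, 42.5748 (all ≥ 0, as they must be for A^T A). The largest is λ_max = (55 + sqrt(909))/2 ≈ 42.5748, hence ||A||_2 = sqrt(λ_max) = sqrt((55 + sqrt(909))/2) ≈ 6.5249.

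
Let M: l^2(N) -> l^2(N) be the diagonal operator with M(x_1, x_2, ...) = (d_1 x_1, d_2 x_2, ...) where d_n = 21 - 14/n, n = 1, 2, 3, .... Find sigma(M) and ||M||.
sigma(M) = {21 - 14/n : n ≥ 1} ∪ {21}; ||M|| = 21

A bounded diagonal operator on l^2 with diagonal entries d_n has spectrum equal to the closure of {d_n : n ≥ 1}: every d_n is an eigenvalue (with eigenvector e_n), so {d_n} ⊂ sigma(M); the spectrum is closed, so its closure is too; and for lambda not in the closure, (M - lambda I) has bounded inverse (the diagonal entries 1/(d_n - lambda) are bounded). For our sequence d_n = 21 - 14/n, n = 1, 2, 3, ...:
  - {d_n} = {21 - 14/n : n ≥ 1}; the only limit point is 21
  - closure = {21 - 14/n : n ≥ 1} ∪ {21}
For the norm: a diagonal operator has ||M|| = sup_n |d_n|. Here d_n = 21 - 14/n increases monotonically from d_1 = 7 toward 21, with all terms in [7, 21); so sup_n |d_n| = 21 (the supremum is the limit, not attained). So ||M|| = 21.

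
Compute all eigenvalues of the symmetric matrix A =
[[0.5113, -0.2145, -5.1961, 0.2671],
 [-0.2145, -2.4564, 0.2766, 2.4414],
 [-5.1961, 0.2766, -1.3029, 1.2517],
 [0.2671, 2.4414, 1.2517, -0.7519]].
sigma(A) ≈ {-6, -4, 1, 5}

A is real symmetric, so its spectrum consists of real eigenvalues. Expanding the characteristic polynomial of the displayed matrix gives
  det(λ I - A) = p(λ) = λ^4 + (4)λ^3 + (-31)λ^2 + (-93.9974)λ + (120.0049).
Solving p(λ) = 0 yields eigenvalues ≈ -6, -4, 1, 5. (A is shown rounded to 4 decimals, so these recover the underlying integer eigenvalues to within that precision.)
Verification: the trace of A = -4 equals the sum of eigenvalues -4, and det(A) ≈ 120.0049 matches the eigenvalue product 120.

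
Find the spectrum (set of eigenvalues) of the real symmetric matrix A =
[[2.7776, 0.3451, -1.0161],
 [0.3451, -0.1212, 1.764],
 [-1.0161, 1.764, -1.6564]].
sigma(A) ≈ {-3, 1, 3}

A is real symmetric, so its spectrum consists of real eigenvalues. Expanding the characteristic polynomial of the displayed matrix gives
  det(λ I - A) = p(λ) = λ^3 + (-1)λ^2 + (-9)λ + (9).
Solving p(λ) = 0 yields eigenvalues ≈ -3, 1, 3. (A is shown rounded to 4 decimals, so these recover the underlying integer eigenvalues to within that precision.)
Verification: the trace of A = 1 equals the sum of eigenvalues 1, and det(A) ≈ -9.0001 matches the eigenvalue product -9.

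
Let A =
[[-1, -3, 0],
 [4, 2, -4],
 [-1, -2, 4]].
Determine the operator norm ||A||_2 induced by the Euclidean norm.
||A||_2 ≈ 7.5382 (= sqrt(largest eigenvalue of A^T A))

||A||_2 = sigma_max(A) = sqrt(lambda_max(A^T A)). Form the symmetric matrix M = A^T A =
[[18, 13, -20],
 [13, 17, -16],
 [-20, -16, 32]].
Its characteristic polynomial (trace, sum of principal 2x2 minors, determinant of M give the coefficients) is
  p(λ) = det(λ I - M) = λ^3 - 67λ^2 + 601λ - 1296.
No integer candidate from the rational root theorem (±divisors of 1296) is a root, so the roots are irrational. The cubic discriminant is Δ = 87947637 > 0, so there are three distinct real roots. p(3) = -69 and p(4) = 100 have opposite signs, so a root lies in (3, 4); Newton's method refines it to λ ≈ 3.3337. p(6) = 114 and p(7) = -29 have opposite signs, so a root lies in (6, 7); Newton's method refines it to λ ≈ 6.8412. p(56) = -2136 and p(57) = 471 have opposite signs, so a root lies in (56, 57); Newton's method refines it to λ ≈ 56.825. Check (Vieta): the three roots sum to 67, matching tr M = 67.
So the eigenvalues of A^T A are ≈ 3.3337, 6.8412, 56.825 (all ≥ 0, as they must be for A^T A). The largest is λ_max ≈ 56.825, hence ||A||_2 = sqrt(λ_max) ≈ 7.5382.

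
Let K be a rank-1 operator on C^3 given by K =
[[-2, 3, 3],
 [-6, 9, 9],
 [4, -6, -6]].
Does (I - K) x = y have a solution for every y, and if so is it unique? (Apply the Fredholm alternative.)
(I - K) is singular (det(I - K) = 0, i.e. 1 ∈ sigma(K)). (I - K) x = y is solvable iff y ⊥ ker((I - K)^*) = span{(-2, 3, 3)}, i.e. iff -2y_1 + 3y_2 + 3y_3 = 0. When solvable, the solutions are x = y + c·(1, 3, -2), c arbitrary (ker(I - K) = span{(1, 3, -2)}, dimension 1).

K has rank 1, so it is an outer product K = u v^T: every row of K is a multiple of one row vector. Reading off the entries, u = (1, 3, -2) and v = (-2, 3, 3) (row i of K equals u_i·v^T). A rank-one matrix u v^T satisfies K u = u (v·u) and kills the (2)-dimensional subspace v^⊥, so its characteristic polynomial is lambda^2 (lambda - v·u) with v·u = tr K = 1. Hence the eigenvalues of I - K are 1 (multiplicity 2) and 1 - (1) = 0, so det(I - K) = 0. (Direct check: I - K =
[[3, -3, -3],
 [6, -8, -9],
 [-4, 6, 7]]
has determinant 0.) So 1 is an eigenvalue of K and (I - K) is not invertible. The finite-dimensional Fredholm alternative says: either (I - K) is invertible, or ker(I - K) ≠ {0} and then range(I - K) = ker((I - K)^*)^⊥, with dim ker(I - K) = dim ker((I - K)^*). We are in the second case, so we need both kernels. Kernel of I - K: (I - K) u = u - u (v·u) = u - u = 0, so ker(I - K) = span{u} = span{(1, 3, -2)} (it is exactly 1-dimensional because rank(I - K) = 2). Kernel of the adjoint: K is real, so (I - K)^* = I - K^T = I - v u^T, and (I - v u^T) v = v - v (u·v) = 0; hence ker((I - K)^*) = span{v} = span{(-2, 3, 3)}. Therefore (I - K) x = y is solvable iff <y, v> = 0, i.e. iff -2y_1 + 3y_2 + 3y_3 = 0. When this holds, K y = u (v·y) = 0, so (I - K) y = y and x = y is a particular solution; the full solution set is the line x = y + c·u = y + c·(1, 3, -2), c ∈ C.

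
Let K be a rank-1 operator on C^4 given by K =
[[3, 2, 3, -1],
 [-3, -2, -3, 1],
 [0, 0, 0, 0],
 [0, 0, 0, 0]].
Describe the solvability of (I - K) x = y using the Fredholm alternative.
(I - K) is singular (det(I - K) = 0, i.e. 1 ∈ sigma(K)). (I - K) x = y is solvable iff y ⊥ ker((I - K)^*) = span{(3, 2, 3, -1)}, i.e. iff 3y_1 + 2y_2 + 3y_3 - y_4 = 0. When solvable, the solutions are x = y + c·(1, -1, 0, 0), c arbitrary (ker(I - K) = span{(1, -1, 0, 0)}, dimension 1).

K has rank 1, so it is an outer product K = u v^T: every row of K is a multiple of one row vector. Reading off the entries, u = (1, -1, 0, 0) and v = (3, 2, 3, -1) (row i of K equals u_i·v^T). A rank-one matrix u v^T satisfies K u = u (v·u) and kills the (3)-dimensional subspace v^⊥, so its characteristic polynomial is lambda^3 (lambda - v·u) with v·u = tr K = 1. Hence the eigenvalues of I - K are 1 (multiplicity 3) and 1 - (1) = 0, so det(I - K) = 0. (Direct check: I - K =
[[-2, -2, -3, 1],
 [3, 3, 3, -1],
 [0, 0, 1, 0],
 [0, 0, 0, 1]]
has determinant 0.) So 1 is an eigenvalue of K and (I - K) is not invertible. The finite-dimensional Fredholm alternative says: either (I - K) is invertible, or ker(I - K) ≠ {0} and then range(I - K) = ker((I - K)^*)^⊥, with dim ker(I - K) = dim ker((I - K)^*). We are in the second case, so we need both kernels. Kernel of I - K: (I - K) u = u - u (v·u) = u - u = 0, so ker(I - K) = span{u} = span{(1, -1, 0, 0)} (it is exactly 1-dimensional because rank(I - K) = 3). Kernel of the adjoint: K is real, so (I - K)^* = I - K^T = I - v u^T, and (I - v u^T) v = v - v (u·v) = 0; hence ker((I - K)^*) = span{v} = span{(3, 2, 3, -1)}. Therefore (I - K) x = y is solvable iff <y, v> = 0, i.e. iff 3y_1 + 2y_2 + 3y_3 - y_4 = 0. When this holds, K y = u (v·y) = 0, so (I - K) y = y and x = y is a particular solution; the full solution set is the line x = y + c·u = y + c·(1, -1, 0, 0), c ∈ C.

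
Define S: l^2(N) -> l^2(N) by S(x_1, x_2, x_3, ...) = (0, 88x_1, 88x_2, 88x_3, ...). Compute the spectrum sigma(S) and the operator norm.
sigma(S) = closed disk {z in C : |z| ≤ 88}; ||S|| = 88

Note S = 88·U where U is the unit right shift (U x)_k = x_{k-1} (with x_0 := 0); so ||S|| = 88||U|| and sigma(S) = 88·sigma(U). ||S x||^2 = sum_{k≥1} |88x_k|^2 = 7744||x||^2, so ||S|| = 88 and sigma(S) ⊂ {|z| ≤ 88}. For any |lambda| < 88, the equation (S - lambda I) x = 0 forces x_1 = 0, then 88x_k = lambda x_{k+1} ⇒ x = 0, so S has no eigenvalues. But (S - lambda I) is not surjective for |lambda| < 88: solving (S - lambda I) x = e_1 would require x_n proportional to (lambda/88)^(-n), which is not in l^2. So every |lambda| < 88 lies in the residual spectrum. The boundary |lambda| = 88 is in the approximate point spectrum (the spectrum is closed). Hence sigma(S) is the closed disk of radius 88.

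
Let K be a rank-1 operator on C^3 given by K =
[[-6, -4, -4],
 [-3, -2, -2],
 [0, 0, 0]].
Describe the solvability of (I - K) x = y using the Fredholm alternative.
(I - K) is invertible (det(I - K) = 9 ≠ 0), so for every y in C^3 the equation (I - K) x = y has a unique solution.

K has rank 1, so it is an outer product K = u v^T: every row of K is a multiple of one row vector. Reading off the entries, u = (-2, -1, 0) and v = (3, 2, 2) (row i of K equals u_i·v^T). A rank-one matrix u v^T satisfies K u = u (v·u) and kills the (2)-dimensional subspace v^⊥, so its characteristic polynomial is lambda^2 (lambda - v·u) with v·u = tr K = -8. Hence the eigenvalues of I - K are 1 (multiplicity 2) and 1 - (-8) = 9, so det(I - K) = 9. (Direct check: I - K =
[[7, 4, 4],
 [3, 3, 2],
 [0, 0, 1]]
has determinant 9.) The finite-dimensional Fredholm alternative says: either (I - K) is invertible, or ker(I - K) ≠ {0} and then range(I - K) = ker((I - K)^*)^⊥, with dim ker(I - K) = dim ker((I - K)^*). Since det(I - K) ≠ 0, 1 is not an eigenvalue of K and ker(I - K) = {0}, so we are in the first case: for every y there is a unique x = (I - K)^(-1) y. Explicitly, by the Sherman–Morrison formula, (I - u v^T)^(-1) = I + u v^T/(1 - v·u), i.e. (I - K)^(-1) = I + K/(9).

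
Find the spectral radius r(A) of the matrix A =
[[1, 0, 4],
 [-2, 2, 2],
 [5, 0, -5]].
r(A) = (4 + sqrt(116))/2 ≈ 7.3852

The eigenvalues of A are the roots of its characteristic polynomial. With M = A (coefficients from the trace, the sum of principal 2x2 minors, and det A):
  p(λ) = det(λ I - M) = λ^3 + 2λ^2 - 33λ + 50.
By the rational root theorem any rational root is an integer divisor of 50. Testing λ = 2: p(2) = 8 + 8 - 66 + 50 = 0, so λ = 2 is a root. Dividing out (λ - 2) leaves p(λ) = (λ - 2)(λ^2 + 4λ - 25). For λ^2 + 4λ - 25 the discriminant is 116. It is nonnegative but not a perfect square, so the roots are real and irrational: λ = (-4 ± sqrt(116))/2 ≈ 3.3852, -7.3852.
Thus the eigenvalues (to 4 decimals) are 3.3852 (modulus 3.3852); -7.3852 (modulus 7.3852); 2 (modulus 2). The spectral radius is the largest modulus: r(A) = (4 + sqrt(116))/2 ≈ 7.3852. (Cross-check: r(A) ≤ ||A||_2 ≈ 8.0076; equality holds whenever A is normal, though it can also hold for some non-normal A.)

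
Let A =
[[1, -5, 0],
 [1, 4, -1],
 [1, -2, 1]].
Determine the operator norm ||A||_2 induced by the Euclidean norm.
||A||_2 ≈ 6.7843 (= sqrt(largest eigenvalue of A^T A))

||A||_2 = sigma_max(A) = sqrt(lambda_max(A^T A)). Form the symmetric matrix M = A^T A =
[[3, -3, 0],
 [-3, 45, -6],
 [0, -6, 2]].
Its characteristic polynomial (trace, sum of principal 2x2 minors, determinant of M give the coefficients) is
  p(λ) = det(λ I - M) = λ^3 - 50λ^2 + 186λ - 144.
No integer candidate from the rational root theorem (±divisors of 144) is a root, so the roots are irrational. The cubic discriminant is Δ = 12296304 > 0, so there are three distinct real roots. p(1) = -7 and p(2) = 36 have opposite signs, so a root lies in (1, 2); Newton's method refines it to λ ≈ 1.0822. p(2) = 36 and p(3) = -9 have opposite signs, so a root lies in (2, 3); Newton's method refines it to λ ≈ 2.8909. p(46) = -52 and p(47) = 1971 have opposite signs, so a root lies in (46, 47); Newton's method refines it to λ ≈ 46.0269. Check (Vieta): the three roots sum to 50, matching tr M = 50.
So the eigenvalues of A^T A are ≈ 1.0822, 2.8909, 46.0269 (all ≥ 0, as they must be for A^T A). The largest is λ_max ≈ 46.0269, hence ||A||_2 = sqrt(λ_max) ≈ 6.7843.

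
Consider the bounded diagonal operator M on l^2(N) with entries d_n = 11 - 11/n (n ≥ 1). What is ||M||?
||M|| = 11

For a diagonal operator on l^2 with entries d_n, ||M|| = sup_n |d_n|. Here d_1 = 0, d_2 = 11/2, ..., and d_n = 11 - 11/n increases monotonically toward 11. All terms lie in [0, 11), so |d_n| = d_n and the supremum is the limit 11, which is not attained by any individual d_n. Hence ||M|| = 11.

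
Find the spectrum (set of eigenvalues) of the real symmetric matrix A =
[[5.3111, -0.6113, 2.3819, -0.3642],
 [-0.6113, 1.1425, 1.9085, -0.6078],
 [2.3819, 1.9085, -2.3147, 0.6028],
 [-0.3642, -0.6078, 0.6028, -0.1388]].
sigma(A) ≈ {-4, 0, 2, 6}

A is real symmetric, so its spectrum consists of real eigenvalues. Expanding the characteristic polynomial of the displayed matrix gives
  det(λ I - A) = p(λ) = λ^4 + (-4)λ^3 + (-20)λ^2 + (48)λ + (0).
Solving p(λ) = 0 yields eigenvalues ≈ -4, 0, 2, 6. (A is shown rounded to 4 decimals, so these recover the underlying integer eigenvalues to within that precision.)
Verification: the trace of A = 4 equals the sum of eigenvalues 4, and det(A) ≈ 0.0002 matches the eigenvalue product 0.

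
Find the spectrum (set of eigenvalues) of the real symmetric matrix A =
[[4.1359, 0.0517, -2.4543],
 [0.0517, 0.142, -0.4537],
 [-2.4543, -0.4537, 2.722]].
sigma(A) ≈ {0, 1, 6}

A is real symmetric, so its spectrum consists of real eigenvalues. Expanding the characteristic polynomial of the displayed matrix gives
  det(λ I - A) = p(λ) = λ^3 + (-7)λ^2 + (6)λ + (0).
Solving p(λ) = 0 yields eigenvalues ≈ 0, 1, 6. (A is shown rounded to 4 decimals, so these recover the underlying integer eigenvalues to within that precision.)
Verification: the trace of A = 7 equals the sum of eigenvalues 7, and det(A) ≈ -0.0002 matches the eigenvalue product 0.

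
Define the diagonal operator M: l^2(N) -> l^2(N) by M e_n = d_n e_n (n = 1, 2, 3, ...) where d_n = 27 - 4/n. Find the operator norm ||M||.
||M|| = 27

For a diagonal operator on l^2 with entries d_n, ||M|| = sup_n |d_n|. Here d_1 = 23, d_2 = 25, ..., and d_n = 27 - 4/n increases monotonically toward 27. All terms lie in [23, 27), so |d_n| = d_n and the supremum is the limit 27, which is not attained by any individual d_n. Hence ||M|| = 27.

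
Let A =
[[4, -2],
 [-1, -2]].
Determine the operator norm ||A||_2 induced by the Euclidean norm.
||A||_2 = sqrt(20) ≈ 4.4721 (= sqrt(largest eigenvalue of A^T A))

||A||_2 = sigma_max(A) = sqrt(lambda_max(A^T A)). Form the symmetric matrix M = A^T A =
[[17, -6],
 [-6, 8]].
Its characteristic polynomial (trace, determinant of M give the coefficients) is
  p(λ) = det(λ I - M) = λ^2 - 25λ + 100.
For λ^2 - 25λ + 100 the discriminant is 225. It is a perfect square (15^2), so the roots are rational: λ = (25 ± 15)/2 = 20, 5.
So the eigenvalues of A^T A are ≈ 5, 20 (all ≥ 0, as they must be for A^T A). The largest is λ_max = 20, hence ||A||_2 = sqrt(λ_max) = sqrt(20) ≈ 4.4721.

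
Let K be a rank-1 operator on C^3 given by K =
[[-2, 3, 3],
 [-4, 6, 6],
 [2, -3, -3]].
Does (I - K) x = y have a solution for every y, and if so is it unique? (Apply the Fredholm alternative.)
(I - K) is singular (det(I - K) = 0, i.e. 1 ∈ sigma(K)). (I - K) x = y is solvable iff y ⊥ ker((I - K)^*) = span{(-2, 3, 3)}, i.e. iff -2y_1 + 3y_2 + 3y_3 = 0. When solvable, the solutions are x = y + c·(1, 2, -1), c arbitrary (ker(I - K) = span{(1, 2, -1)}, dimension 1).

K has rank 1, so it is an outer product K = u v^T: every row of K is a multiple of one row vector. Reading off the entries, u = (1, 2, -1) and v = (-2, 3, 3) (row i of K equals u_i·v^T). A rank-one matrix u v^T satisfies K u = u (v·u) and kills the (2)-dimensional subspace v^⊥, so its characteristic polynomial is lambda^2 (lambda - v·u) with v·u = tr K = 1. Hence the eigenvalues of I - K are 1 (multiplicity 2) and 1 - (1) = 0, so det(I - K) = 0. (Direct check: I - K =
[[3, -3, -3],
 [4, -5, -6],
 [-2, 3, 4]]
has determinant 0.) So 1 is an eigenvalue of K and (I - K) is not invertible. The finite-dimensional Fredholm alternative says: either (I - K) is invertible, or ker(I - K) ≠ {0} and then range(I - K) = ker((I - K)^*)^⊥, with dim ker(I - K) = dim ker((I - K)^*). We are in the second case, so we need both kernels. Kernel of I - K: (I - K) u = u - u (v·u) = u - u = 0, so ker(I - K) = span{u} = span{(1, 2, -1)} (it is exactly 1-dimensional because rank(I - K) = 2). Kernel of the adjoint: K is real, so (I - K)^* = I - K^T = I - v u^T, and (I - v u^T) v = v - v (u·v) = 0; hence ker((I - K)^*) = span{v} = span{(-2, 3, 3)}. Therefore (I - K) x = y is solvable iff <y, v> = 0, i.e. iff -2y_1 + 3y_2 + 3y_3 = 0. When this holds, K y = u (v·y) = 0, so (I - K) y = y and x = y is a particular solution; the full solution set is the line x = y + c·u = y + c·(1, 2, -1), c ∈ C.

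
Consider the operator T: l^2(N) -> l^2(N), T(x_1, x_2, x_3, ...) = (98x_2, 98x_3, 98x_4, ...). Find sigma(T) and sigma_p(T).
sigma(T) = closed disk {z in C : |z| ≤ 98}; sigma_p(T) = open disk {z in C : |z| < 98}

Note T = 98·V where V is the unit left shift (V x)_k = x_{k+1}; so sigma(T) = 98·sigma(V) and ||T|| = 98||V||. ||T x||^2 = 9604sum_{k≥2} |x_k|^2 ≤ 9604||x||^2, with equality on {x : x_1 = 0}, so ||T|| = 98. For any lambda with |lambda| < 98, set r = lambda/98 (|r| < 1); the vector x = (1, r, r^2, ...) is in l^2 and satisfies T x = 98(r, r^2, ...) = lambda x, so lambda is an eigenvalue. On the boundary |lambda| = 98 the geometric series diverges, so no l^2 eigenvector exists, but these lambda lie in the approximate point spectrum. Hence sigma(T) is the closed disk of radius 98 and sigma_p(T) is the open disk.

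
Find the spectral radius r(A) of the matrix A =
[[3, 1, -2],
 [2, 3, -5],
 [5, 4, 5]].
r(A) ≈ 7.1965

The eigenvalues of A are the roots of its characteristic polynomial. With M = A (coefficients from the trace, the sum of principal 2x2 minors, and det A):
  p(λ) = det(λ I - M) = λ^3 - 11λ^2 + 67λ - 84.
No integer candidate from the rational root theorem (±divisors of 84) is a root, so the roots are irrational. The cubic discriminant is Δ = -183267 < 0, so there is one real root and a complex-conjugate pair. p(1) = -27 and p(2) = 14 have opposite signs, so a root lies in (1, 2); Newton's method refines it to λ ≈ 1.622. Dividing out (λ - (1.622)) leaves approximately λ^2 - 9.378λ + 51.7892. For λ^2 - 9.378λ + 51.7892 the discriminant is -119.2091. It is negative, so the remaining roots are the complex-conjugate pair λ ≈ 4.689 ± 5.4591i. Their product equals the constant term, so |λ|^2 ≈ 51.7892 and |λ| ≈ 7.1965.
Thus the eigenvalues (to 4 decimals) are 1.622 (modulus 1.622); 4.689 ± 5.4591i (modulus 7.1965). The spectral radius is the largest modulus: r(A) ≈ 7.1965. (Cross-check: r(A) ≤ ||A||_2 ≈ 8.2168; equality holds whenever A is normal, though it can also hold for some non-normal A.)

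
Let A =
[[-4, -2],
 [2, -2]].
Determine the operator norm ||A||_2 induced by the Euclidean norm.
||A||_2 = sqrt((28 + sqrt(208))/2) ≈ 4.6056 (= sqrt(largest eigenvalue of A^T A))

||A||_2 = sigma_max(A) = sqrt(lambda_max(A^T A)). Form the symmetric matrix M = A^T A =
[[20, 4],
 [4, 8]].
Its characteristic polynomial (trace, determinant of M give the coefficients) is
  p(λ) = det(λ I - M) = λ^2 - 28λ + 144.
For λ^2 - 28λ + 144 the discriminant is 208. It is nonnegative but not a perfect square, so the roots are real and irrational: λ = (28 ± sqrt(208))/2 ≈ 21.2111, 6.7889.
So the eigenvalues of A^T A are ≈ 6.7889, 21.2111 (all ≥ 0, as they must be for A^T A). The largest is λ_max = (28 + sqrt(208))/2 ≈ 21.2111, hence ||A||_2 = sqrt(λ_max) = sqrt((28 + sqrt(208))/2) ≈ 4.6056.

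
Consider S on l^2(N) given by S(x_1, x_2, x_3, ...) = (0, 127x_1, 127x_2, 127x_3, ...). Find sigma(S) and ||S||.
sigma(S) = closed disk {z in C : |z| ≤ 127}; ||S|| = 127

Note S = 127·U where U is the unit right shift (U x)_k = x_{k-1} (with x_0 := 0); so ||S|| = 127||U|| and sigma(S) = 127·sigma(U). ||S x||^2 = sum_{k≥1} |127x_k|^2 = 16129||x||^2, so ||S|| = 127 and sigma(S) ⊂ {|z| ≤ 127}. For any |lambda| < 127, the equation (S - lambda I) x = 0 forces x_1 = 0, then 127x_k = lambda x_{k+1} ⇒ x = 0, so S has no eigenvalues. But (S - lambda I) is not surjective for |lambda| < 127: solving (S - lambda I) x = e_1 would require x_n proportional to (lambda/127)^(-n), which is not in l^2. So every |lambda| < 127 lies in the residual spectrum. The boundary |lambda| = 127 is in the approximate point spectrum (the spectrum is closed). Hence sigma(S) is the closed disk of radius 127.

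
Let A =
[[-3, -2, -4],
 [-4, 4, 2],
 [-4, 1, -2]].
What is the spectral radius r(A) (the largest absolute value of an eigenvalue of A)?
r(A) ≈ 6.6768

The eigenvalues of A are the roots of its characteristic polynomial. With M = A (coefficients from the trace, the sum of principal 2x2 minors, and det A):
  p(λ) = det(λ I - M) = λ^3 + λ^2 - 40λ - 14.
No integer candidate from the rational root theorem (±divisors of 14) is a root, so the roots are irrational. The cubic discriminant is Δ = 262444 > 0, so there are three distinct real roots. p(-7) = -28 and p(-6) = 46 have opposite signs, so a root lies in (-7, -6); Newton's method refines it to λ ≈ -6.6768. p(-1) = 26 and p(0) = -14 have opposite signs, so a root lies in (-1, 0); Newton's method refines it to λ ≈ -0.348. p(6) = -2 and p(7) = 98 have opposite signs, so a root lies in (6, 7); Newton's method refines it to λ ≈ 6.0249. Check (Vieta): the three roots sum to -1, matching tr M = -1.
Thus the eigenvalues (to 4 decimals) are -6.6768 (modulus 6.6768); -0.348 (modulus 0.348); 6.0249 (modulus 6.0249). The spectral radius is the largest modulus: r(A) ≈ 6.6768. (Cross-check: r(A) ≤ ||A||_2 ≈ 7.023; equality holds whenever A is normal, though it can also hold for some non-normal A.)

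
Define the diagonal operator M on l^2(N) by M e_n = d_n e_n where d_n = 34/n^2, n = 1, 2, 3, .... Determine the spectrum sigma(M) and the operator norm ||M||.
sigma(M) = {34/n^2 : n ≥ 1} ∪ {0}; ||M|| = 34

A bounded diagonal operator on l^2 with diagonal entries d_n has spectrum equal to the closure of {d_n : n ≥ 1}: every d_n is an eigenvalue (with eigenvector e_n), so {d_n} ⊂ sigma(M); the spectrum is closed, so its closure is too; and for lambda not in the closure, (M - lambda I) has bounded inverse (the diagonal entries 1/(d_n - lambda) are bounded). For our sequence d_n = 34/n^2, n = 1, 2, 3, ...:
  - {d_n} = {34/n^2 : n ≥ 1}; the only limit point is 0
  - closure = {34/n^2 : n ≥ 1} ∪ {0}
For the norm: a diagonal operator has ||M|| = sup_n |d_n|. Here d_n = 34/n^2 is positive and decreasing, so sup_n |d_n| = d_1 = 34. So ||M|| = 34.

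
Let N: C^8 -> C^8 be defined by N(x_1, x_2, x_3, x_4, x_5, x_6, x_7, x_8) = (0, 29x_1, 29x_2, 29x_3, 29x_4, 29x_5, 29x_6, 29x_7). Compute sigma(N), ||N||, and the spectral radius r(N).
sigma(N) = {0}; ||N|| = 29; r(N) = 0. (N is nilpotent with N^8 = 0.)

On C^8, N is a strictly lower-triangular matrix with 29 on the subdiagonal and zeros elsewhere, so its characteristic polynomial is lambda^8 and every eigenvalue is 0: sigma(N) = {0}. For the operator norm, N e_i = 29e_{i+1} for i = 1, ..., 7 and N e_8 = 0, so the singular values of N are 29 (with multiplicity 7) and 0; hence ||N|| = 29. The spectral radius r(N) = max|lambda| = 0. Note ||N|| > r(N) — characteristic of non-normal nilpotent operators. Indeed N^8 = 0.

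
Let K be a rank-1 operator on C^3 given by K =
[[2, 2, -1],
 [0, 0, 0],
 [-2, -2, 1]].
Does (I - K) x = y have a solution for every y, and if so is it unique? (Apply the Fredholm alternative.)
(I - K) is invertible (det(I - K) = -2 ≠ 0), so for every y in C^3 the equation (I - K) x = y has a unique solution.

K has rank 1, so it is an outer product K = u v^T: every row of K is a multiple of one row vector. Reading off the entries, u = (1, 0, -1) and v = (2, 2, -1) (row i of K equals u_i·v^T). A rank-one matrix u v^T satisfies K u = u (v·u) and kills the (2)-dimensional subspace v^⊥, so its characteristic polynomial is lambda^2 (lambda - v·u) with v·u = tr K = 3. Hence the eigenvalues of I - K are 1 (multiplicity 2) and 1 - (3) = -2, so det(I - K) = -2. (Direct check: I - K =
[[-1, -2, 1],
 [0, 1, 0],
 [2, 2, 0]]
has determinant -2.) The finite-dimensional Fredholm alternative says: either (I - K) is invertible, or ker(I - K) ≠ {0} and then range(I - K) = ker((I - K)^*)^⊥, with dim ker(I - K) = dim ker((I - K)^*). Since det(I - K) ≠ 0, 1 is not an eigenvalue of K and ker(I - K) = {0}, so we are in the first case: for every y there is a unique x = (I - K)^(-1) y. Explicitly, by the Sherman–Morrison formula, (I - u v^T)^(-1) = I + u v^T/(1 - v·u), i.e. (I - K)^(-1) = I + K/(-2).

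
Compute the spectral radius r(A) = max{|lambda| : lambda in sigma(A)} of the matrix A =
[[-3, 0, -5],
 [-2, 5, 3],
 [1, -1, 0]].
r(A) ≈ 4.0776

The eigenvalues of A are the roots of its characteristic polynomial. With M = A (coefficients from the trace, the sum of principal 2x2 minors, and det A):
  p(λ) = det(λ I - M) = λ^3 - 2λ^2 - 7λ - 6.
No integer candidate from the rational root theorem (±divisors of 6) is a root, so the roots are irrational. The cubic discriminant is Δ = -1108 < 0, so there is one real root and a complex-conjugate pair. p(4) = -2 and p(5) = 34 have opposite signs, so a root lies in (4, 5); Newton's method refines it to λ ≈ 4.0776. Dividing out (λ - (4.0776)) leaves approximately λ^2 + 2.0776λ + 1.4715. For λ^2 + 2.0776λ + 1.4715 the discriminant is -1.5695. It is negative, so the remaining roots are the complex-conjugate pair λ ≈ -1.0388 ± 0.6264i. Their product equals the constant term, so |λ|^2 ≈ 1.4715 and |λ| ≈ 1.213.
Thus the eigenvalues (to 4 decimals) are 4.0776 (modulus 4.0776); -1.0388 ± 0.6264i (modulus 1.213). The spectral radius is the largest modulus: r(A) ≈ 4.0776. (Cross-check: r(A) ≤ ||A||_2 ≈ 6.7477; equality holds whenever A is normal, though it can also hold for some non-normal A.)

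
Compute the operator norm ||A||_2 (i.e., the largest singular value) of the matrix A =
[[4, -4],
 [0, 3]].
||A||_2 = sqrt((41 + sqrt(1105))/2) ≈ 6.0927 (= sqrt(largest eigenvalue of A^T A))

||A||_2 = sigma_max(A) = sqrt(lambda_max(A^T A)). Form the symmetric matrix M = A^T A =
[[16, -16],
 [-16, 25]].
Its characteristic polynomial (trace, determinant of M give the coefficients) is
  p(λ) = det(λ I - M) = λ^2 - 41λ + 144.
For λ^2 - 41λ + 144 the discriminant is 1105. It is nonnegative but not a perfect square, so the roots are real and irrational: λ = (41 ± sqrt(1105))/2 ≈ 37.1208, 3.8792.
So the eigenvalues of A^T A are ≈ 3.8792, 37.1208 (all ≥ 0, as they must be for A^T A). The largest is λ_max = (41 + sqrt(1105))/2 ≈ 37.1208, hence ||A||_2 = sqrt(λ_max) = sqrt((41 + sqrt(1105))/2) ≈ 6.0927.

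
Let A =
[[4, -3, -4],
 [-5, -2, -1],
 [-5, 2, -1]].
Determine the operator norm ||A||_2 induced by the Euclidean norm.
||A||_2 ≈ 8.3806 (= sqrt(largest eigenvalue of A^T A))

||A||_2 = sigma_max(A) = sqrt(lambda_max(A^T A)). Form the symmetric matrix M = A^T A =
[[66, -12, -6],
 [-12, 17, 12],
 [-6, 12, 18]].
Its characteristic polynomial (trace, sum of principal 2x2 minors, determinant of M give the coefficients) is
  p(λ) = det(λ I - M) = λ^3 - 101λ^2 + 2292λ - 9216.
No integer candidate from the rational root theorem (±divisors of 9216) is a root, so the roots are irrational. The cubic discriminant is Δ = 3554114832 > 0, so there are three distinct real roots. p(5) = -156 and p(6) = 1116 have opposite signs, so a root lies in (5, 6); Newton's method refines it to λ ≈ 5.1158. p(25) = 584 and p(26) = -324 have opposite signs, so a root lies in (25, 26); Newton's method refines it to λ ≈ 25.6493. p(70) = -676 and p(71) = 2286 have opposite signs, so a root lies in (70, 71); Newton's method refines it to λ ≈ 70.2349. Check (Vieta): the three roots sum to 101, matching tr M = 101.
So the eigenvalues of A^T A are ≈ 5.1158, 25.6493, 70.2349 (all ≥ 0, as they must be for A^T A). The largest is λ_max ≈ 70.2349, hence ||A||_2 = sqrt(λ_max) ≈ 8.3806.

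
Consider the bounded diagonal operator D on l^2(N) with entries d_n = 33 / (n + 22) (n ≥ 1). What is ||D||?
||D|| = 33/23 (attained at n = 1)

For D diagonal, ||D|| = sup_n |d_n| = sup_n 33/(n + 22). This is positive and strictly decreasing in n, so the supremum is attained at n = 1: d_1 = 33/(1 + 22) = 33/23. Hence ||D|| = 33/23.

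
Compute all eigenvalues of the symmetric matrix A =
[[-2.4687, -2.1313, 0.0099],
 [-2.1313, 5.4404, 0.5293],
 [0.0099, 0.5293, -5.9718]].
sigma(A) ≈ {-6, -3, 6}

A is real symmetric, so its spectrum consists of real eigenvalues. Expanding the characteristic polynomial of the displayed matrix gives
  det(λ I - A) = p(λ) = λ^3 + (3)λ^2 + (-36)λ + (-108).
Solving p(λ) = 0 yields eigenvalues ≈ -6, -3, 6. (A is shown rounded to 4 decimals, so these recover the underlying integer eigenvalues to within that precision.)
Verification: the trace of A = -3 equals the sum of eigenvalues -3, and det(A) ≈ 108.0008 matches the eigenvalue product 108.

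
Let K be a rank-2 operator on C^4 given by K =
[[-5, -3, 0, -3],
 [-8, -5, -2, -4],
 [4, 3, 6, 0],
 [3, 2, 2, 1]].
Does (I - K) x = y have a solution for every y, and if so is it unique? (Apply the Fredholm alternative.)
(I - K) is invertible (det(I - K) = -36 ≠ 0), so for every y in C^4 the equation (I - K) x = y has a unique solution.

K has rank 2 and factors as K = U V^T = u1 v1^T + u2 v2^T with u1 = (1, 2, -2, -1), v1 = (-3, -2, -2, -1), u2 = (1, 1, 1, 0), v2 = (-2, -1, 2, -2) (multiplying out reproduces the displayed K). The nonzero eigenvalues of U V^T coincide with those of the 2 x 2 matrix G = V^T U = [[v1·u1, v1·u2], [v2·u1, v2·u2]] = [[-2, -7], [-6, -1]], and by the Sylvester determinant identity det(I_4 - U V^T) = det(I_2 - V^T U) = det([[3, 7], [6, 2]]) = (3)(2) - (7)(6) = -36. (Direct check: I - K =
[[6, 3, 0, 3],
 [8, 6, 2, 4],
 [-4, -3, -5, 0],
 [-3, -2, -2, 0]]
has determinant -36.) The finite-dimensional Fredholm alternative says: either (I - K) is invertible, or ker(I - K) ≠ {0} and then range(I - K) = ker((I - K)^*)^⊥, with dim ker(I - K) = dim ker((I - K)^*). Since det(I - K) ≠ 0, 1 is not an eigenvalue of K and ker(I - K) = {0}, so we are in the first case: for every y there is a unique x = (I - K)^(-1) y. (Explicitly, by the Woodbury identity, (I - U V^T)^(-1) = I + U (I_2 - G)^(-1) V^T.)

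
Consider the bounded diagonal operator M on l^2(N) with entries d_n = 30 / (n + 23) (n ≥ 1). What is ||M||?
||M|| = 5/4 (attained at n = 1)

For M diagonal, ||M|| = sup_n |d_n| = sup_n 30/(n + 23). This is positive and strictly decreasing in n, so the supremum is attained at n = 1: d_1 = 30/(1 + 23) = 5/4. Hence ||M|| = 5/4.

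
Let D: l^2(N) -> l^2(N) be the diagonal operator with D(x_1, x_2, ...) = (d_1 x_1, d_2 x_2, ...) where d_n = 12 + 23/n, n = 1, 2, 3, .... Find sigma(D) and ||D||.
sigma(D) = {12 + 23/n : n ≥ 1} ∪ {12}; ||D|| = 35

A bounded diagonal operator on l^2 with diagonal entries d_n has spectrum equal to the closure of {d_n : n ≥ 1}: every d_n is an eigenvalue (with eigenvector e_n), so {d_n} ⊂ sigma(D); the spectrum is closed, so its closure is too; and for lambda not in the closure, (D - lambda I) has bounded inverse (the diagonal entries 1/(d_n - lambda) are bounded). For our sequence d_n = 12 + 23/n, n = 1, 2, 3, ...:
  - {d_n} = {12 + 23/n : n ≥ 1}; the only limit point is 12
  - closure = {12 + 23/n : n ≥ 1} ∪ {12}
For the norm: a diagonal operator has ||D|| = sup_n |d_n|. Here d_n = 12 + 23/n is positive and decreasing, so sup_n |d_n| = d_1 = 12 + 23 = 35. So ||D|| = 35.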